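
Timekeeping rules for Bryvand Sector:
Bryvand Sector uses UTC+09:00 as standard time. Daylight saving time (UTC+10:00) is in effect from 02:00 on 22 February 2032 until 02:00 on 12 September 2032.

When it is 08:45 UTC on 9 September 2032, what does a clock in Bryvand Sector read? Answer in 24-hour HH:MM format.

18:45

At the standard offset (UTC+09:00), 08:45 UTC + 9h = 17:45 Bryvand Sector standard time.
Daylight saving runs 22 February – 12 September; the standard-time date in Bryvand Sector, 9 September 2032, is inside that window, so Bryvand Sector is at UTC+10:00.
08:45 UTC + 10h = 18:45 local.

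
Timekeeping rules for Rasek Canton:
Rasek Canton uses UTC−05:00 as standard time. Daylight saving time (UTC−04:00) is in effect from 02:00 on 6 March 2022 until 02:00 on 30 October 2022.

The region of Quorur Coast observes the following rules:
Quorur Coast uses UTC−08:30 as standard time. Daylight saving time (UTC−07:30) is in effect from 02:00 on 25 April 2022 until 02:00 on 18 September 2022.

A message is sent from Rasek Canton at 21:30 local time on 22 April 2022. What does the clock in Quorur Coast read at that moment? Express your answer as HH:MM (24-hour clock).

17:00

22 April 2022 falls between 6 March and 30 October, so daylight saving is in effect and Rasek Canton is at UTC−04:00.
21:30 Rasek Canton + 4h = 01:30 UTC (rolling into the next day, 23 April 2022).
At the standard offset (UTC−08:30), 01:30 UTC − 8h30m = 17:00 Quorur Coast standard time (rolling into the previous day, 22 April 2022).
The standard-time date in Quorur Coast, 22 April 2022, is outside the daylight-saving period (25 April – 18 September), so Quorur Coast is on standard time, UTC−08:30.
01:30 UTC − 8h30m = 17:00 Quorur Coast (rolling into the previous day, 22 April 2022).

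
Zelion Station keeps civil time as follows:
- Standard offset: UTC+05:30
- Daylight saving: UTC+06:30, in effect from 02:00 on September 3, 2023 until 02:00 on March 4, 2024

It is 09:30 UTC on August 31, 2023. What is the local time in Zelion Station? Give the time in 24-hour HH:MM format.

15:00

At the standard offset (UTC+05:30), 09:30 UTC + 5h30m = 15:00 Zelion Station standard time.
The standard-time date in Zelion Station, August 31, 2023, does not fall between 3 September 2023 and 4 March 2024, so daylight saving is not in effect and Zelion Station is at UTC+05:30.
09:30 UTC + 5h30m = 15:00 local.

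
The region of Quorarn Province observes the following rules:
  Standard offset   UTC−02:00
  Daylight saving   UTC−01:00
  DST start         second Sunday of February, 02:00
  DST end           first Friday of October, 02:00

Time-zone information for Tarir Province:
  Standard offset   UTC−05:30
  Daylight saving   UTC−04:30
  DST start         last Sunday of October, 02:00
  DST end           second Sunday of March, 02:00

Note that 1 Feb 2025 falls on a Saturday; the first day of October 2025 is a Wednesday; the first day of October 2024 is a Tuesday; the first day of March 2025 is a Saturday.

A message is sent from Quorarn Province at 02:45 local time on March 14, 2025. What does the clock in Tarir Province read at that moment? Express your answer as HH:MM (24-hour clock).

22:15

1 February 2025 is a Saturday, so the first Sunday is February 2 and the second is February 9.
1 October 2025 is a Wednesday, so the first Friday is October 3.
March 14, 2025 lies within the daylight-saving period (9 February – 3 October), so Quorarn Province is on daylight time, UTC−01:00.
02:45 Quorarn Province + 1h = 03:45 UTC.
1 October 2024 is a Tuesday, so Sundays fall on 6, 13, 20, 27; the last is October 27.
1 March 2025 is a Saturday, so the first Sunday is March 2 and the second is March 9.
At the standard offset (UTC−05:30), 03:45 UTC − 5h30m = 22:15 Tarir Province standard time (rolling into the previous day, 13 March 2025).
The standard-time date in Tarir Province, March 13, 2025, is outside the daylight-saving period (27 October 2024 – 9 March 2025), so Tarir Province is on standard time, UTC−05:30.
03:45 UTC − 5h30m = 22:15 Tarir Province (rolling into the previous day, 13 March 2025).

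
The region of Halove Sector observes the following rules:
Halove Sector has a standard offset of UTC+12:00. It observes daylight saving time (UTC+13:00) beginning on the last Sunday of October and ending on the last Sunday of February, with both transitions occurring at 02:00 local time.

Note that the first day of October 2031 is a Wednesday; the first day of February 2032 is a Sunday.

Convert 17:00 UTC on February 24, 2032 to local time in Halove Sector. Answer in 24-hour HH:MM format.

1 October 2031 is a Wednesday, so Sundays fall on 5, 12, 19, 26; the last is October 26.
1 February 2032 is a Sunday, so Sundays fall on 1, 8, 15, 22, 29; the last is February 29.
At the standard offset (UTC+12:00), 17:00 UTC + 12h = 05:00 Halove Sector standard time (rolling into the next day, 25 February 2032).
The standard-time date in Halove Sector, February 25, 2032, falls between 26 October 2031 and 29 February 2032, so daylight saving is in effect and Halove Sector is at UTC+13:00.
17:00 UTC + 13h = 06:00 local (rolling into the next day, 25 February 2032).

06:00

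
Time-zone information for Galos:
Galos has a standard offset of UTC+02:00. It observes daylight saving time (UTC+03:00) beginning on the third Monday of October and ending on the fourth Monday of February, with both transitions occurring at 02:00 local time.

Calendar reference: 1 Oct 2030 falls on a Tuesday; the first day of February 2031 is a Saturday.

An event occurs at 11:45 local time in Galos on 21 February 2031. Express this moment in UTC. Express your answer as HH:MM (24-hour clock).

1 October 2030 is a Tuesday, so the first Monday is October 7 and the third is October 21.
1 February 2031 is a Saturday, so the first Monday is February 3 and the fourth is February 24.
Daylight saving runs 21 October 2030 – 24 February 2031; 21 February 2031 is inside that window, so Galos is at UTC+03:00.
11:45 local − 3h = 08:45 UTC.

08:45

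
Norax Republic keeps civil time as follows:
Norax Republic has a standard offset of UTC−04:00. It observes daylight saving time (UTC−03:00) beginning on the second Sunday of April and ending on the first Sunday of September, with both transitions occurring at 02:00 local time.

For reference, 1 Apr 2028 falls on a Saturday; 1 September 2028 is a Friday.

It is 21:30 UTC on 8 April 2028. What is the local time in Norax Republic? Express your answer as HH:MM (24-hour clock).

1 April 2028 is a Saturday, so the first Sunday is April 2 and the second is April 9.
1 September 2028 is a Friday, so the first Sunday is September 3.
At the standard offset (UTC−04:00), 21:30 UTC − 4h = 17:30 Norax Republic standard time.
Daylight saving runs 9 April – 3 September; the standard-time date in Norax Republic, 8 April 2028, is outside that window, so Norax Republic is on standard time at UTC−04:00.
21:30 UTC − 4h = 17:30 local.

17:30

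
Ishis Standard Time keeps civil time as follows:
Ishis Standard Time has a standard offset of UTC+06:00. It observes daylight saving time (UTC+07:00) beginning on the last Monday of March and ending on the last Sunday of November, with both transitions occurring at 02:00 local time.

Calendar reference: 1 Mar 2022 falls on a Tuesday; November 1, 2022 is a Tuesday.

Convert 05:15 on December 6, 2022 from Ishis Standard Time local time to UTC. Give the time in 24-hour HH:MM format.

1 March 2022 is a Tuesday, so Mondays fall on 7, 14, 21, 28; the last is March 28.
1 November 2022 is a Tuesday, so Sundays fall on 6, 13, 20, 27; the last is November 27.
Daylight saving runs 28 March – 27 November; December 6, 2022 is outside that window, so Ishis Standard Time is on standard time at UTC+06:00.
05:15 local − 6h = 23:15 UTC (rolling into the previous day, 5 December 2022).

23:15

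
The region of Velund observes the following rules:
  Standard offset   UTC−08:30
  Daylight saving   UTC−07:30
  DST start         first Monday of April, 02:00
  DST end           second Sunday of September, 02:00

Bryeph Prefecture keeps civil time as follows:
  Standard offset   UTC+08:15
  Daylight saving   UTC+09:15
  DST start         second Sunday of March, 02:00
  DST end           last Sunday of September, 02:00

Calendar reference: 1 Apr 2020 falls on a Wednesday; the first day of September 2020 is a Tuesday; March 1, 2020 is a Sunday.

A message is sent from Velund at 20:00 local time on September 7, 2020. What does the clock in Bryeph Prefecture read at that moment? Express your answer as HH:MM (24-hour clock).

12:45

1 April 2020 is a Wednesday, so the first Monday is April 6.
1 September 2020 is a Tuesday, so the first Sunday is September 6 and the second is September 13.
September 7, 2020 lies within the daylight-saving period (6 April – 13 September), so Velund is on daylight time, UTC−07:30.
20:00 Velund + 7h30m = 03:30 UTC (rolling into the next day, 8 September 2020).
1 March 2020 is a Sunday, so the first Sunday is March 1 and the second is March 8.
1 September 2020 is a Tuesday, so Sundays fall on 6, 13, 20, 27; the last is September 27.
At the standard offset (UTC+08:15), 03:30 UTC + 8h15m = 11:45 Bryeph Prefecture standard time.
Daylight saving runs 8 March – 27 September; the standard-time date in Bryeph Prefecture, September 8, 2020, is inside that window, so Bryeph Prefecture is at UTC+09:15.
03:30 UTC + 9h15m = 12:45 Bryeph Prefecture.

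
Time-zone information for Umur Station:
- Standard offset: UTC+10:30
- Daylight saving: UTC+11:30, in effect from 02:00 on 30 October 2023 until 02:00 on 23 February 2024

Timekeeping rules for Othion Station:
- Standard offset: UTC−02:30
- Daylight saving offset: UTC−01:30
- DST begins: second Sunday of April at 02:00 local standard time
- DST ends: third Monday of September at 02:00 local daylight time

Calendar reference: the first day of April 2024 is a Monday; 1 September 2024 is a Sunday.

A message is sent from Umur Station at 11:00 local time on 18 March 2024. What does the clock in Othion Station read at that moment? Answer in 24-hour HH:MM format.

18 March 2024 does not fall between 30 October 2023 and 23 February 2024, so daylight saving is not in effect and Umur Station is at UTC+10:30.
11:00 Umur Station − 10h30m = 00:30 UTC.
1 April 2024 is a Monday, so the first Sunday is April 7 and the second is April 14.
1 September 2024 is a Sunday, so the first Monday is September 2 and the third is September 16.
At the standard offset (UTC−02:30), 00:30 UTC − 2h30m = 22:00 Othion Station standard time (rolling into the previous day, 17 March 2024).
The standard-time date in Othion Station, 17 March 2024, does not fall between 14 April and 16 September, so daylight saving is not in effect and Othion Station is at UTC−02:30.
00:30 UTC − 2h30m = 22:00 Othion Station (rolling into the previous day, 17 March 2024).

22:00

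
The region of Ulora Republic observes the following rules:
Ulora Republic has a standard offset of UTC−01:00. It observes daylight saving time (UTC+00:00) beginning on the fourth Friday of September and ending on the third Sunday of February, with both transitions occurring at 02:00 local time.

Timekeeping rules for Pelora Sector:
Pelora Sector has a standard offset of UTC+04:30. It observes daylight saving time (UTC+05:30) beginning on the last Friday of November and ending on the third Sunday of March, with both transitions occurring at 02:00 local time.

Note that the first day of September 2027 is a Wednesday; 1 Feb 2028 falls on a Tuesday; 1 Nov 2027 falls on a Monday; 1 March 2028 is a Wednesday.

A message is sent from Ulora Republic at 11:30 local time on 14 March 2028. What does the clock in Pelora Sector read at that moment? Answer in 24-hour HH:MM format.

18:00

1 September 2027 is a Wednesday, so the first Friday is September 3 and the fourth is September 24.
1 February 2028 is a Tuesday, so the first Sunday is February 6 and the third is February 20.
14 March 2028 is outside the daylight-saving period (24 September 2027 – 20 February 2028), so Ulora Republic is on standard time, UTC−01:00.
11:30 Ulora Republic + 1h = 12:30 UTC.
1 November 2027 is a Monday, so Fridays fall on 5, 12, 19, 26; the last is November 26.
1 March 2028 is a Wednesday, so the first Sunday is March 5 and the third is March 19.
At the standard offset (UTC+04:30), 12:30 UTC + 4h30m = 17:00 Pelora Sector standard time.
The standard-time date in Pelora Sector, 14 March 2028, falls between 26 November 2027 and 19 March 2028, so daylight saving is in effect and Pelora Sector is at UTC+05:30.
12:30 UTC + 5h30m = 18:00 Pelora Sector.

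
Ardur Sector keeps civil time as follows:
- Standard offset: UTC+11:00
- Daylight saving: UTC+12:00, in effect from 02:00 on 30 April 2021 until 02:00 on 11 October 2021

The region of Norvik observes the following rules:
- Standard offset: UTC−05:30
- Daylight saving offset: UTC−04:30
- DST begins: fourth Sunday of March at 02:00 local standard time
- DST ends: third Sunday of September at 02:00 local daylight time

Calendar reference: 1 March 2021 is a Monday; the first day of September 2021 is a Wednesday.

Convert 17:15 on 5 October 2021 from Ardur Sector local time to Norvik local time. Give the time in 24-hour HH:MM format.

23:45

Daylight saving runs 30 April – 11 October; 5 October 2021 is inside that window, so Ardur Sector is at UTC+12:00.
17:15 Ardur Sector − 12h = 05:15 UTC.
1 March 2021 is a Monday, so the first Sunday is March 7 and the fourth is March 28.
1 September 2021 is a Wednesday, so the first Sunday is September 5 and the third is September 19.
At the standard offset (UTC−05:30), 05:15 UTC − 5h30m = 23:45 Norvik standard time (rolling into the previous day, 4 October 2021).
Daylight saving runs 28 March – 19 September; the standard-time date in Norvik, 4 October 2021, is outside that window, so Norvik is on standard time at UTC−05:30.
05:15 UTC − 5h30m = 23:45 Norvik (rolling into the previous day, 4 October 2021).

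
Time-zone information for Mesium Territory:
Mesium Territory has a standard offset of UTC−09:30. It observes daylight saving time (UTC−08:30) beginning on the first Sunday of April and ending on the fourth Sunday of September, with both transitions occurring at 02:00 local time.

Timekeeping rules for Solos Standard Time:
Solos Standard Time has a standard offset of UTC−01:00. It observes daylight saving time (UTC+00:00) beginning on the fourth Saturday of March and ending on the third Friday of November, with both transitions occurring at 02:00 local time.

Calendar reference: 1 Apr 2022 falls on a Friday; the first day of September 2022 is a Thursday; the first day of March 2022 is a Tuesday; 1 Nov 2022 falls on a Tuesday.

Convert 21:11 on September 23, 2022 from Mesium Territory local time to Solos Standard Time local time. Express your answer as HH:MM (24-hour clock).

05:41

1 April 2022 is a Friday, so the first Sunday is April 3.
1 September 2022 is a Thursday, so the first Sunday is September 4 and the fourth is September 25.
September 23, 2022 falls between 3 April and 25 September, so daylight saving is in effect and Mesium Territory is at UTC−08:30.
21:11 Mesium Territory + 8h30m = 05:41 UTC (rolling into the next day, 24 September 2022).
1 March 2022 is a Tuesday, so the first Saturday is March 5 and the fourth is March 26.
1 November 2022 is a Tuesday, so the first Friday is November 4 and the third is November 18.
At the standard offset (UTC−01:00), 05:41 UTC − 1h = 04:41 Solos Standard Time standard time.
Daylight saving runs 26 March – 18 November; the standard-time date in Solos Standard Time, September 24, 2022, is inside that window, so Solos Standard Time is at UTC+00:00.
05:41 UTC + 0h = 05:41 Solos Standard Time.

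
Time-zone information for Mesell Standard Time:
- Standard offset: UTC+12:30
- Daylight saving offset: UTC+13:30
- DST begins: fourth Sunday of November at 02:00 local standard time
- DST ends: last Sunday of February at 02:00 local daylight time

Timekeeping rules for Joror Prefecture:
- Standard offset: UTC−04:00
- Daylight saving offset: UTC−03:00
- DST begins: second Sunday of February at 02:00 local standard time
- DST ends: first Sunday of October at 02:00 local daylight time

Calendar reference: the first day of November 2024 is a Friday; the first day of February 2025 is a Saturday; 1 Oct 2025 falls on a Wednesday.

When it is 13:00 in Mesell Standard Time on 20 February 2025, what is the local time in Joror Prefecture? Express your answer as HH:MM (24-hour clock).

20:30

1 November 2024 is a Friday, so the first Sunday is November 3 and the fourth is November 24.
1 February 2025 is a Saturday, so Sundays fall on 2, 9, 16, 23; the last is February 23.
Daylight saving runs 24 November 2024 – 23 February 2025; 20 February 2025 is inside that window, so Mesell Standard Time is at UTC+13:30.
13:00 Mesell Standard Time − 13h30m = 23:30 UTC (rolling into the previous day, 19 February 2025).
1 February 2025 is a Saturday, so the first Sunday is February 2 and the second is February 9.
1 October 2025 is a Wednesday, so the first Sunday is October 5.
At the standard offset (UTC−04:00), 23:30 UTC − 4h = 19:30 Joror Prefecture standard time.
Daylight saving runs 9 February – 5 October; the standard-time date in Joror Prefecture, 19 February 2025, is inside that window, so Joror Prefecture is at UTC−03:00.
23:30 UTC − 3h = 20:30 Joror Prefecture.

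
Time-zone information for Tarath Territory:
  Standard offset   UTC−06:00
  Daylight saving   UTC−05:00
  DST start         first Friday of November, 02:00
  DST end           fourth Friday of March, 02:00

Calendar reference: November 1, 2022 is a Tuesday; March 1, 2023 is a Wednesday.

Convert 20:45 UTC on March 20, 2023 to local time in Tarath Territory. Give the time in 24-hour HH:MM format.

1 November 2022 is a Tuesday, so the first Friday is November 4.
1 March 2023 is a Wednesday, so the first Friday is March 3 and the fourth is March 24.
At the standard offset (UTC−06:00), 20:45 UTC − 6h = 14:45 Tarath Territory standard time.
The standard-time date in Tarath Territory, March 20, 2023, falls between 4 November 2022 and 24 March 2023, so daylight saving is in effect and Tarath Territory is at UTC−05:00.
20:45 UTC − 5h = 15:45 local.

15:45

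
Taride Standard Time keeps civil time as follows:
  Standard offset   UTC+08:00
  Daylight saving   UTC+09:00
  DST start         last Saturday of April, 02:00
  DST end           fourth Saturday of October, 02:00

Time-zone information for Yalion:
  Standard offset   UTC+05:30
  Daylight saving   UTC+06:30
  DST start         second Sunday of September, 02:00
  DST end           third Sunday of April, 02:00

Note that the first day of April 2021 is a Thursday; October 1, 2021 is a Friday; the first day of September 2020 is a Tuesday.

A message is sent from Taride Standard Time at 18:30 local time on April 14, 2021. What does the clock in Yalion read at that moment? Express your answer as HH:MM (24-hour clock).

1 April 2021 is a Thursday, so Saturdays fall on 3, 10, 17, 24; the last is April 24.
1 October 2021 is a Friday, so the first Saturday is October 2 and the fourth is October 23.
April 14, 2021 is outside the daylight-saving period (24 April – 23 October), so Taride Standard Time is on standard time, UTC+08:00.
18:30 Taride Standard Time − 8h = 10:30 UTC.
1 September 2020 is a Tuesday, so the first Sunday is September 6 and the second is September 13.
1 April 2021 is a Thursday, so the first Sunday is April 4 and the third is April 18.
At the standard offset (UTC+05:30), 10:30 UTC + 5h30m = 16:00 Yalion standard time.
The standard-time date in Yalion, April 14, 2021, falls between 13 September 2020 and 18 April 2021, so daylight saving is in effect and Yalion is at UTC+06:30.
10:30 UTC + 6h30m = 17:00 Yalion.

17:00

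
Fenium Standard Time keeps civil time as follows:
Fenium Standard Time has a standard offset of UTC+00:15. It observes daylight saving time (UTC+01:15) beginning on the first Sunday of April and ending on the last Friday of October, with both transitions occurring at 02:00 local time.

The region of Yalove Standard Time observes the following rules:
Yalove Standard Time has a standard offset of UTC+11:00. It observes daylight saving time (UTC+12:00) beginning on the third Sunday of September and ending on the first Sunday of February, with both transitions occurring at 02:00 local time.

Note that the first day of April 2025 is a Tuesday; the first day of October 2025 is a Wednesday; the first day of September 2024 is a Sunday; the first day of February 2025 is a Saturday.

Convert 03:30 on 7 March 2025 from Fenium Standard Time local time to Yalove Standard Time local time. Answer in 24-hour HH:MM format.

14:15

1 April 2025 is a Tuesday, so the first Sunday is April 6.
1 October 2025 is a Wednesday, so Fridays fall on 3, 10, 17, 24, 31; the last is October 31.
Daylight saving runs 6 April – 31 October; 7 March 2025 is outside that window, so Fenium Standard Time is on standard time at UTC+00:15.
03:30 Fenium Standard Time − 0h15m = 03:15 UTC.
1 September 2024 is a Sunday, so the first Sunday is September 1 and the third is September 15.
1 February 2025 is a Saturday, so the first Sunday is February 2.
At the standard offset (UTC+11:00), 03:15 UTC + 11h = 14:15 Yalove Standard Time standard time.
Daylight saving runs 15 September 2024 – 2 February 2025; the standard-time date in Yalove Standard Time, 7 March 2025, is outside that window, so Yalove Standard Time is on standard time at UTC+11:00.
03:15 UTC + 11h = 14:15 Yalove Standard Time.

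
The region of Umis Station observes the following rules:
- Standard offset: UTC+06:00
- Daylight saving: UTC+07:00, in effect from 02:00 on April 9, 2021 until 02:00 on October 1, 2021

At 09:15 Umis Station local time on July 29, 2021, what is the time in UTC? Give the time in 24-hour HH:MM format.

July 29, 2021 lies within the daylight-saving period (9 April – 1 October), so Umis Station is on daylight time, UTC+07:00.
09:15 local − 7h = 02:15 UTC.

02:15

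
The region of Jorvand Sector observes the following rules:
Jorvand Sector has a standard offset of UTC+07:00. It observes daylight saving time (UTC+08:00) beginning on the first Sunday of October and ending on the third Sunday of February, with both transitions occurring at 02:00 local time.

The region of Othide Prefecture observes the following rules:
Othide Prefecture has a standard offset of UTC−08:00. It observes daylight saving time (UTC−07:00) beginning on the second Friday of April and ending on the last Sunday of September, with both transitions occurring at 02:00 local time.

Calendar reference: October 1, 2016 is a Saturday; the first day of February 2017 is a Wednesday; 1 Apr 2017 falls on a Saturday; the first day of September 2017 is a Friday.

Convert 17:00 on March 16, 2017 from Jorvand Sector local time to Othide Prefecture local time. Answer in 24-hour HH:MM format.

1 October 2016 is a Saturday, so the first Sunday is October 2.
1 February 2017 is a Wednesday, so the first Sunday is February 5 and the third is February 19.
March 16, 2017 is outside the daylight-saving period (2 October 2016 – 19 February 2017), so Jorvand Sector is on standard time, UTC+07:00.
17:00 Jorvand Sector − 7h = 10:00 UTC.
1 April 2017 is a Saturday, so the first Friday is April 7 and the second is April 14.
1 September 2017 is a Friday, so Sundays fall on 3, 10, 17, 24; the last is September 24.
At the standard offset (UTC−08:00), 10:00 UTC − 8h = 02:00 Othide Prefecture standard time.
The standard-time date in Othide Prefecture, March 16, 2017, does not fall between 14 April and 24 September, so daylight saving is not in effect and Othide Prefecture is at UTC−08:00.
10:00 UTC − 8h = 02:00 Othide Prefecture.

02:00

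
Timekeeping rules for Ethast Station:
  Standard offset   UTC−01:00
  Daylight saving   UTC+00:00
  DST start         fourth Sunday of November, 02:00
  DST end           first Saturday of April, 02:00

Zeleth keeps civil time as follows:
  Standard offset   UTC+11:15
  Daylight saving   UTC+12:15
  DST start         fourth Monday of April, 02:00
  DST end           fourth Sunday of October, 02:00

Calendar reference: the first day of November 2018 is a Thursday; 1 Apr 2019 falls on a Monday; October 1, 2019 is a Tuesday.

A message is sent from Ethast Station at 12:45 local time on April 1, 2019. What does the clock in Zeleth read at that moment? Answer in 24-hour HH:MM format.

1 November 2018 is a Thursday, so the first Sunday is November 4 and the fourth is November 25.
1 April 2019 is a Monday, so the first Saturday is April 6.
Daylight saving runs 25 November 2018 – 6 April 2019; April 1, 2019 is inside that window, so Ethast Station is at UTC+00:00.
12:45 Ethast Station − 0h = 12:45 UTC.
1 April 2019 is a Monday, so the first Monday is April 1 and the fourth is April 22.
1 October 2019 is a Tuesday, so the first Sunday is October 6 and the fourth is October 27.
At the standard offset (UTC+11:15), 12:45 UTC + 11h15m = 00:00 Zeleth standard time (rolling into the next day, 2 April 2019).
The standard-time date in Zeleth, April 2, 2019, does not fall between 22 April and 27 October, so daylight saving is not in effect and Zeleth is at UTC+11:15.
12:45 UTC + 11h15m = 00:00 Zeleth (rolling into the next day, 2 April 2019).

00:00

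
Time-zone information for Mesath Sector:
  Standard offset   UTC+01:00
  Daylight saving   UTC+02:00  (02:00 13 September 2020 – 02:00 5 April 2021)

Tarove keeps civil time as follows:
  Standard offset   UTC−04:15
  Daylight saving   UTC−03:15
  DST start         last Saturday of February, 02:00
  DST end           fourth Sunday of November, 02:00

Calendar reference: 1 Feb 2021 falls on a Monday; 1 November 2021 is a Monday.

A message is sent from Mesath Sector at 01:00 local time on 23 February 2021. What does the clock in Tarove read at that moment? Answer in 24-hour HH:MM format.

Daylight saving runs 13 September 2020 – 5 April 2021; 23 February 2021 is inside that window, so Mesath Sector is at UTC+02:00.
01:00 Mesath Sector − 2h = 23:00 UTC (rolling into the previous day, 22 February 2021).
1 February 2021 is a Monday, so Saturdays fall on 6, 13, 20, 27; the last is February 27.
1 November 2021 is a Monday, so the first Sunday is November 7 and the fourth is November 28.
At the standard offset (UTC−04:15), 23:00 UTC − 4h15m = 18:45 Tarove standard time.
The standard-time date in Tarove, 22 February 2021, is outside the daylight-saving period (27 February – 28 November), so Tarove is on standard time, UTC−04:15.
23:00 UTC − 4h15m = 18:45 Tarove.

18:45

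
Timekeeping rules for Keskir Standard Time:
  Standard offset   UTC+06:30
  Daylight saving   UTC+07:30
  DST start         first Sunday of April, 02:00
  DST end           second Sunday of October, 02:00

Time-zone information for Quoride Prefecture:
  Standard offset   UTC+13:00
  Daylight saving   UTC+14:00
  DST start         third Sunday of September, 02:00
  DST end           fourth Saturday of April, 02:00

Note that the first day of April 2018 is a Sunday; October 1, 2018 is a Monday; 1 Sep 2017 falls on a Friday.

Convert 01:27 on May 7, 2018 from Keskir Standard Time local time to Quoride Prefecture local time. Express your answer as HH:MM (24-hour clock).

1 April 2018 is a Sunday, so the first Sunday is April 1.
1 October 2018 is a Monday, so the first Sunday is October 7 and the second is October 14.
Daylight saving runs 1 April – 14 October; May 7, 2018 is inside that window, so Keskir Standard Time is at UTC+07:30.
01:27 Keskir Standard Time − 7h30m = 17:57 UTC (rolling into the previous day, 6 May 2018).
1 September 2017 is a Friday, so the first Sunday is September 3 and the third is September 17.
1 April 2018 is a Sunday, so the first Saturday is April 7 and the fourth is April 28.
At the standard offset (UTC+13:00), 17:57 UTC + 13h = 06:57 Quoride Prefecture standard time (rolling into the next day, 7 May 2018).
The standard-time date in Quoride Prefecture, May 7, 2018, does not fall between 17 September 2017 and 28 April 2018, so daylight saving is not in effect and Quoride Prefecture is at UTC+13:00.
17:57 UTC + 13h = 06:57 Quoride Prefecture (rolling into the next day, 7 May 2018).

06:57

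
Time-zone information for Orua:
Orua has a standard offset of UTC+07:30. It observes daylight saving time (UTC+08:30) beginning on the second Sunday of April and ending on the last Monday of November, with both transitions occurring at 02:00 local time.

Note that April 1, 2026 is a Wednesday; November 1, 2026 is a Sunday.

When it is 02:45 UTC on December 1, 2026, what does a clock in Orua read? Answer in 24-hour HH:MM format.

10:15

1 April 2026 is a Wednesday, so the first Sunday is April 5 and the second is April 12.
1 November 2026 is a Sunday, so Mondays fall on 2, 9, 16, 23, 30; the last is November 30.
At the standard offset (UTC+07:30), 02:45 UTC + 7h30m = 10:15 Orua standard time.
The standard-time date in Orua, December 1, 2026, does not fall between 12 April and 30 November, so daylight saving is not in effect and Orua is at UTC+07:30.
02:45 UTC + 7h30m = 10:15 local.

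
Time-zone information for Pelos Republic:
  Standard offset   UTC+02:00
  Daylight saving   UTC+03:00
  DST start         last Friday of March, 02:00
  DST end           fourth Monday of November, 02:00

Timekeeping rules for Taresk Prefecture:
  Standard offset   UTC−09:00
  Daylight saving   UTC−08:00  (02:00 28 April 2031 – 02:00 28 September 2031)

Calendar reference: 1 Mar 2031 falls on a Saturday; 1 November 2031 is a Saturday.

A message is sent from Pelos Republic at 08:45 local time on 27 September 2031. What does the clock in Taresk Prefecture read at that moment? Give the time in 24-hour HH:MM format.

1 March 2031 is a Saturday, so Fridays fall on 7, 14, 21, 28; the last is March 28.
1 November 2031 is a Saturday, so the first Monday is November 3 and the fourth is November 24.
27 September 2031 falls between 28 March and 24 November, so daylight saving is in effect and Pelos Republic is at UTC+03:00.
08:45 Pelos Republic − 3h = 05:45 UTC.
At the standard offset (UTC−09:00), 05:45 UTC − 9h = 20:45 Taresk Prefecture standard time (rolling into the previous day, 26 September 2031).
Daylight saving runs 28 April – 28 September; the standard-time date in Taresk Prefecture, 26 September 2031, is inside that window, so Taresk Prefecture is at UTC−08:00.
05:45 UTC − 8h = 21:45 Taresk Prefecture (rolling into the previous day, 26 September 2031).

21:45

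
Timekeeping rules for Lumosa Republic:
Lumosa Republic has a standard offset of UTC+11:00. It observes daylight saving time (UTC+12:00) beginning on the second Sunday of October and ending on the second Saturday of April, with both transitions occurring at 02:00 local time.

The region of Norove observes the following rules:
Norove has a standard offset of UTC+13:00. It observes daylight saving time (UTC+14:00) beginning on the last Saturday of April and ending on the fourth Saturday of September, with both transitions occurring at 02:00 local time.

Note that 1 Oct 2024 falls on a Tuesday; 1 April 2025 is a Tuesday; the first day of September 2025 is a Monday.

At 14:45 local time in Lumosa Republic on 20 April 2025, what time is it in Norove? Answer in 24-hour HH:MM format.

16:45

1 October 2024 is a Tuesday, so the first Sunday is October 6 and the second is October 13.
1 April 2025 is a Tuesday, so the first Saturday is April 5 and the second is April 12.
20 April 2025 does not fall between 13 October 2024 and 12 April 2025, so daylight saving is not in effect and Lumosa Republic is at UTC+11:00.
14:45 Lumosa Republic − 11h = 03:45 UTC.
1 April 2025 is a Tuesday, so Saturdays fall on 5, 12, 19, 26; the last is April 26.
1 September 2025 is a Monday, so the first Saturday is September 6 and the fourth is September 27.
At the standard offset (UTC+13:00), 03:45 UTC + 13h = 16:45 Norove standard time.
The standard-time date in Norove, 20 April 2025, does not fall between 26 April and 27 September, so daylight saving is not in effect and Norove is at UTC+13:00.
03:45 UTC + 13h = 16:45 Norove.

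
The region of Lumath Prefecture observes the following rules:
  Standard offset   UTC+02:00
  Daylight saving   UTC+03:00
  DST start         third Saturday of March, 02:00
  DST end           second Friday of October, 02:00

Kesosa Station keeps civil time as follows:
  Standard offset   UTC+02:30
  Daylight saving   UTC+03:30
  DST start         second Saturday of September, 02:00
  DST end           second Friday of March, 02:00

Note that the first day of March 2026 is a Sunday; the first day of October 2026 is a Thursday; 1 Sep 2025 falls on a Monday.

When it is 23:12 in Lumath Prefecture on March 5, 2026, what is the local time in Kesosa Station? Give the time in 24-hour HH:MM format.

1 March 2026 is a Sunday, so the first Saturday is March 7 and the third is March 21.
1 October 2026 is a Thursday, so the first Friday is October 2 and the second is October 9.
March 5, 2026 is outside the daylight-saving period (21 March – 9 October), so Lumath Prefecture is on standard time, UTC+02:00.
23:12 Lumath Prefecture − 2h = 21:12 UTC.
1 September 2025 is a Monday, so the first Saturday is September 6 and the second is September 13.
1 March 2026 is a Sunday, so the first Friday is March 6 and the second is March 13.
At the standard offset (UTC+02:30), 21:12 UTC + 2h30m = 23:42 Kesosa Station standard time.
The standard-time date in Kesosa Station, March 5, 2026, falls between 13 September 2025 and 13 March 2026, so daylight saving is in effect and Kesosa Station is at UTC+03:30.
21:12 UTC + 3h30m = 00:42 Kesosa Station (rolling into the next day, 6 March 2026).

00:42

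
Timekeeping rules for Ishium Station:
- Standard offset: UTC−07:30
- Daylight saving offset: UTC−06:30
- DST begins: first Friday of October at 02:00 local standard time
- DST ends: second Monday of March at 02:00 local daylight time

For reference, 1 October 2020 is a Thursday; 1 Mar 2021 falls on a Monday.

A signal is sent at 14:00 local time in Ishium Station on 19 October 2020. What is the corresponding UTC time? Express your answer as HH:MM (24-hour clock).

20:30

1 October 2020 is a Thursday, so the first Friday is October 2.
1 March 2021 is a Monday, so the first Monday is March 1 and the second is March 8.
19 October 2020 lies within the daylight-saving period (2 October 2020 – 8 March 2021), so Ishium Station is on daylight time, UTC−06:30.
14:00 local + 6h30m = 20:30 UTC.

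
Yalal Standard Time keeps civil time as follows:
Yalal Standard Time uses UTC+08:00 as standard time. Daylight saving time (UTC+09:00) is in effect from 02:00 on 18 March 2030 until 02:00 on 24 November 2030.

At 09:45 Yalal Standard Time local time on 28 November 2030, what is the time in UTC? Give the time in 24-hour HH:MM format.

28 November 2030 does not fall between 18 March and 24 November, so daylight saving is not in effect and Yalal Standard Time is at UTC+08:00.
09:45 local − 8h = 01:45 UTC.

01:45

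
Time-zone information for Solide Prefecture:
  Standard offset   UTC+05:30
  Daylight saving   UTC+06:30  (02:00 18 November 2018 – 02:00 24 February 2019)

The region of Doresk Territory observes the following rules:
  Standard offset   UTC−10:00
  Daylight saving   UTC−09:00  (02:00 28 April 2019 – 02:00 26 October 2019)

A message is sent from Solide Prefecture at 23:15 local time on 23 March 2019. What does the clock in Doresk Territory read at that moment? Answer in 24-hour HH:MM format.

23 March 2019 is outside the daylight-saving period (18 November 2018 – 24 February 2019), so Solide Prefecture is on standard time, UTC+05:30.
23:15 Solide Prefecture − 5h30m = 17:45 UTC.
At the standard offset (UTC−10:00), 17:45 UTC − 10h = 07:45 Doresk Territory standard time.
Daylight saving runs 28 April – 26 October; the standard-time date in Doresk Territory, 23 March 2019, is outside that window, so Doresk Territory is on standard time at UTC−10:00.
17:45 UTC − 10h = 07:45 Doresk Territory.

07:45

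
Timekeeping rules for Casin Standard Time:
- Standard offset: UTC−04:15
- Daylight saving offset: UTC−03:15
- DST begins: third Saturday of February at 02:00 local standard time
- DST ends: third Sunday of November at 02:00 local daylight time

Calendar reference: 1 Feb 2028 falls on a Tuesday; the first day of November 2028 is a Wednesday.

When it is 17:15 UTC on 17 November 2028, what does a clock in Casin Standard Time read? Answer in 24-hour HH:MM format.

14:00

1 February 2028 is a Tuesday, so the first Saturday is February 5 and the third is February 19.
1 November 2028 is a Wednesday, so the first Sunday is November 5 and the third is November 19.
At the standard offset (UTC−04:15), 17:15 UTC − 4h15m = 13:00 Casin Standard Time standard time.
Daylight saving runs 19 February – 19 November; the standard-time date in Casin Standard Time, 17 November 2028, is inside that window, so Casin Standard Time is at UTC−03:15.
17:15 UTC − 3h15m = 14:00 local.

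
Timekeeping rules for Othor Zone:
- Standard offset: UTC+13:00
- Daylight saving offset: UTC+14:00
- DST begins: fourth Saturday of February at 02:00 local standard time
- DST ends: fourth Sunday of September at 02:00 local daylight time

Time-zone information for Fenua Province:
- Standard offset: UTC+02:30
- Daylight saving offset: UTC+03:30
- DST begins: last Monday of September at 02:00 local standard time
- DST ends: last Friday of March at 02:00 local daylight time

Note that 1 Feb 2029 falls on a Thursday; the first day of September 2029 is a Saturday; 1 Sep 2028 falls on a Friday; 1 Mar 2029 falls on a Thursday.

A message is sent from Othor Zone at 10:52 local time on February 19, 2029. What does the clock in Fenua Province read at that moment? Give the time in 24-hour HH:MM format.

01:22

1 February 2029 is a Thursday, so the first Saturday is February 3 and the fourth is February 24.
1 September 2029 is a Saturday, so the first Sunday is September 2 and the fourth is September 23.
February 19, 2029 is outside the daylight-saving period (24 February – 23 September), so Othor Zone is on standard time, UTC+13:00.
10:52 Othor Zone − 13h = 21:52 UTC (rolling into the previous day, 18 February 2029).
1 September 2028 is a Friday, so Mondays fall on 4, 11, 18, 25; the last is September 25.
1 March 2029 is a Thursday, so Fridays fall on 2, 9, 16, 23, 30; the last is March 30.
At the standard offset (UTC+02:30), 21:52 UTC + 2h30m = 00:22 Fenua Province standard time (rolling into the next day, 19 February 2029).
Daylight saving runs 25 September 2028 – 30 March 2029; the standard-time date in Fenua Province, February 19, 2029, is inside that window, so Fenua Province is at UTC+03:30.
21:52 UTC + 3h30m = 01:22 Fenua Province (rolling into the next day, 19 February 2029).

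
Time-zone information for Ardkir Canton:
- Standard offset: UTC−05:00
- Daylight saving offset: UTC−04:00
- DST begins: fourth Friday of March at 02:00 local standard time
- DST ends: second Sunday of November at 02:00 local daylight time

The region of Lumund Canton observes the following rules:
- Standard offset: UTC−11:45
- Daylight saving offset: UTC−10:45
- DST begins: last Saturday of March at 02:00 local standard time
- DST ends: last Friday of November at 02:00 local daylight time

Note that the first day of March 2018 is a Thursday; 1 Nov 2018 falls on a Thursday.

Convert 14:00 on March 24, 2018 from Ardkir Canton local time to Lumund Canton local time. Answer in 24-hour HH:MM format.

1 March 2018 is a Thursday, so the first Friday is March 2 and the fourth is March 23.
1 November 2018 is a Thursday, so the first Sunday is November 4 and the second is November 11.
March 24, 2018 lies within the daylight-saving period (23 March – 11 November), so Ardkir Canton is on daylight time, UTC−04:00.
14:00 Ardkir Canton + 4h = 18:00 UTC.
1 March 2018 is a Thursday, so Saturdays fall on 3, 10, 17, 24, 31; the last is March 31.
1 November 2018 is a Thursday, so Fridays fall on 2, 9, 16, 23, 30; the last is November 30.
At the standard offset (UTC−11:45), 18:00 UTC − 11h45m = 06:15 Lumund Canton standard time.
Daylight saving runs 31 March – 30 November; the standard-time date in Lumund Canton, March 24, 2018, is outside that window, so Lumund Canton is on standard time at UTC−11:45.
18:00 UTC − 11h45m = 06:15 Lumund Canton.

06:15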